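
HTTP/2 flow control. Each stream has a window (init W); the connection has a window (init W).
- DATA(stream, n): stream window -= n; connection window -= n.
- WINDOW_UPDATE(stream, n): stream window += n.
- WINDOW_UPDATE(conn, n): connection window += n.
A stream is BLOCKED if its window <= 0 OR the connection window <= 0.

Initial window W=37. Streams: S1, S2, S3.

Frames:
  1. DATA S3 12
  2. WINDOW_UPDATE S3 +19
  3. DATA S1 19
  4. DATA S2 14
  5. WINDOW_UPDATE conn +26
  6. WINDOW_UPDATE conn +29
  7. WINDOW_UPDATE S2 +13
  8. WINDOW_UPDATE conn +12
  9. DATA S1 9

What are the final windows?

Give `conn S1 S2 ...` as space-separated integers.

Op 1: conn=25 S1=37 S2=37 S3=25 blocked=[]
Op 2: conn=25 S1=37 S2=37 S3=44 blocked=[]
Op 3: conn=6 S1=18 S2=37 S3=44 blocked=[]
Op 4: conn=-8 S1=18 S2=23 S3=44 blocked=[1, 2, 3]
Op 5: conn=18 S1=18 S2=23 S3=44 blocked=[]
Op 6: conn=47 S1=18 S2=23 S3=44 blocked=[]
Op 7: conn=47 S1=18 S2=36 S3=44 blocked=[]
Op 8: conn=59 S1=18 S2=36 S3=44 blocked=[]
Op 9: conn=50 S1=9 S2=36 S3=44 blocked=[]

Answer: 50 9 36 44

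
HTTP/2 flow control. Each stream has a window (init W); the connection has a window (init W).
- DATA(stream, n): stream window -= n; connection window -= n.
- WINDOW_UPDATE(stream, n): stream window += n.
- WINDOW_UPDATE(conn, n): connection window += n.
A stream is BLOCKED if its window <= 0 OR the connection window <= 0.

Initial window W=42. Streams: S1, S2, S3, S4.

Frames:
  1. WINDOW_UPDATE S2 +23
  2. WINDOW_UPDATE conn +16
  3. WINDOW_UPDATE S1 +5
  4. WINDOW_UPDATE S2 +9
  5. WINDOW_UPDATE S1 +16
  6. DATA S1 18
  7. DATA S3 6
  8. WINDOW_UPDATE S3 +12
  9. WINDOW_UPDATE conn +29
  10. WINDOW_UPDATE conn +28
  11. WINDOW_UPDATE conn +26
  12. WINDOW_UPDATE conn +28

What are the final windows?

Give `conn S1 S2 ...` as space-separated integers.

Answer: 145 45 74 48 42

Derivation:
Op 1: conn=42 S1=42 S2=65 S3=42 S4=42 blocked=[]
Op 2: conn=58 S1=42 S2=65 S3=42 S4=42 blocked=[]
Op 3: conn=58 S1=47 S2=65 S3=42 S4=42 blocked=[]
Op 4: conn=58 S1=47 S2=74 S3=42 S4=42 blocked=[]
Op 5: conn=58 S1=63 S2=74 S3=42 S4=42 blocked=[]
Op 6: conn=40 S1=45 S2=74 S3=42 S4=42 blocked=[]
Op 7: conn=34 S1=45 S2=74 S3=36 S4=42 blocked=[]
Op 8: conn=34 S1=45 S2=74 S3=48 S4=42 blocked=[]
Op 9: conn=63 S1=45 S2=74 S3=48 S4=42 blocked=[]
Op 10: conn=91 S1=45 S2=74 S3=48 S4=42 blocked=[]
Op 11: conn=117 S1=45 S2=74 S3=48 S4=42 blocked=[]
Op 12: conn=145 S1=45 S2=74 S3=48 S4=42 blocked=[]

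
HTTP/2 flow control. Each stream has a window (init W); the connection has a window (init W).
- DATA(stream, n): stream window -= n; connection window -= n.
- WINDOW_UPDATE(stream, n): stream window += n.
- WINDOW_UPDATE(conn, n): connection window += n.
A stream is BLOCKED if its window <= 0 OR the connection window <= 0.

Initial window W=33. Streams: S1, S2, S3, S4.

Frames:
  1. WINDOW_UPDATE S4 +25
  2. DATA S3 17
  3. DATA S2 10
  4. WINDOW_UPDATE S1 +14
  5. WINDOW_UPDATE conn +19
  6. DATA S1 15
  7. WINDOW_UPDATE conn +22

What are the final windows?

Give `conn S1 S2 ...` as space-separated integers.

Answer: 32 32 23 16 58

Derivation:
Op 1: conn=33 S1=33 S2=33 S3=33 S4=58 blocked=[]
Op 2: conn=16 S1=33 S2=33 S3=16 S4=58 blocked=[]
Op 3: conn=6 S1=33 S2=23 S3=16 S4=58 blocked=[]
Op 4: conn=6 S1=47 S2=23 S3=16 S4=58 blocked=[]
Op 5: conn=25 S1=47 S2=23 S3=16 S4=58 blocked=[]
Op 6: conn=10 S1=32 S2=23 S3=16 S4=58 blocked=[]
Op 7: conn=32 S1=32 S2=23 S3=16 S4=58 blocked=[]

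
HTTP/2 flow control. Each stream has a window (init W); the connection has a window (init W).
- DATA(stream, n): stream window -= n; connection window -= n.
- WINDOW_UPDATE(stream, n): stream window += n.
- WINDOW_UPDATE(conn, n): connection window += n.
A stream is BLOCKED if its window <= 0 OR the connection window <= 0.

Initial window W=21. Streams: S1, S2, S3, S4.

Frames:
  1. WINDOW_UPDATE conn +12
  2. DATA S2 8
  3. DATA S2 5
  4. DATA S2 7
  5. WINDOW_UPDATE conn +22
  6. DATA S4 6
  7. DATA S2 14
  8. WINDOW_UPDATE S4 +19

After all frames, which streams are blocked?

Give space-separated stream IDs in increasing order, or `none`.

Answer: S2

Derivation:
Op 1: conn=33 S1=21 S2=21 S3=21 S4=21 blocked=[]
Op 2: conn=25 S1=21 S2=13 S3=21 S4=21 blocked=[]
Op 3: conn=20 S1=21 S2=8 S3=21 S4=21 blocked=[]
Op 4: conn=13 S1=21 S2=1 S3=21 S4=21 blocked=[]
Op 5: conn=35 S1=21 S2=1 S3=21 S4=21 blocked=[]
Op 6: conn=29 S1=21 S2=1 S3=21 S4=15 blocked=[]
Op 7: conn=15 S1=21 S2=-13 S3=21 S4=15 blocked=[2]
Op 8: conn=15 S1=21 S2=-13 S3=21 S4=34 blocked=[2]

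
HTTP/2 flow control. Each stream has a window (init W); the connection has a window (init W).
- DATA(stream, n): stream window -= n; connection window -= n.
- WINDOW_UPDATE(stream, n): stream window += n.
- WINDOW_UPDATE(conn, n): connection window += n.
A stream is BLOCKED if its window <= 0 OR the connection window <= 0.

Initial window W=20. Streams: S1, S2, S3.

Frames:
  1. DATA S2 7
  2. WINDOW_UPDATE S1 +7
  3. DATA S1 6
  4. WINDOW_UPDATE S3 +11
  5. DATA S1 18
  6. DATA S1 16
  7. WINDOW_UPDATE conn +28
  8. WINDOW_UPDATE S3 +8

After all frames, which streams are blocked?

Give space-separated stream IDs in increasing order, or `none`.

Answer: S1

Derivation:
Op 1: conn=13 S1=20 S2=13 S3=20 blocked=[]
Op 2: conn=13 S1=27 S2=13 S3=20 blocked=[]
Op 3: conn=7 S1=21 S2=13 S3=20 blocked=[]
Op 4: conn=7 S1=21 S2=13 S3=31 blocked=[]
Op 5: conn=-11 S1=3 S2=13 S3=31 blocked=[1, 2, 3]
Op 6: conn=-27 S1=-13 S2=13 S3=31 blocked=[1, 2, 3]
Op 7: conn=1 S1=-13 S2=13 S3=31 blocked=[1]
Op 8: conn=1 S1=-13 S2=13 S3=39 blocked=[1]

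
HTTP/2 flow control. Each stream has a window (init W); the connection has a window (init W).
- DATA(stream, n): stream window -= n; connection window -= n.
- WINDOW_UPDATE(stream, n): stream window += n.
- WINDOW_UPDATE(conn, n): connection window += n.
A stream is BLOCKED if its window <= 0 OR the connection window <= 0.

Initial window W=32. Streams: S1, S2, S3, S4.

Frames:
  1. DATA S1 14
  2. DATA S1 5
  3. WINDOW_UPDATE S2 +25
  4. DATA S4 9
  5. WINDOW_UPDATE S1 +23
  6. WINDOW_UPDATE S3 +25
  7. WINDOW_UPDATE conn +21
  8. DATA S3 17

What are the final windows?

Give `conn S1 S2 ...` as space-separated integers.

Answer: 8 36 57 40 23

Derivation:
Op 1: conn=18 S1=18 S2=32 S3=32 S4=32 blocked=[]
Op 2: conn=13 S1=13 S2=32 S3=32 S4=32 blocked=[]
Op 3: conn=13 S1=13 S2=57 S3=32 S4=32 blocked=[]
Op 4: conn=4 S1=13 S2=57 S3=32 S4=23 blocked=[]
Op 5: conn=4 S1=36 S2=57 S3=32 S4=23 blocked=[]
Op 6: conn=4 S1=36 S2=57 S3=57 S4=23 blocked=[]
Op 7: conn=25 S1=36 S2=57 S3=57 S4=23 blocked=[]
Op 8: conn=8 S1=36 S2=57 S3=40 S4=23 blocked=[]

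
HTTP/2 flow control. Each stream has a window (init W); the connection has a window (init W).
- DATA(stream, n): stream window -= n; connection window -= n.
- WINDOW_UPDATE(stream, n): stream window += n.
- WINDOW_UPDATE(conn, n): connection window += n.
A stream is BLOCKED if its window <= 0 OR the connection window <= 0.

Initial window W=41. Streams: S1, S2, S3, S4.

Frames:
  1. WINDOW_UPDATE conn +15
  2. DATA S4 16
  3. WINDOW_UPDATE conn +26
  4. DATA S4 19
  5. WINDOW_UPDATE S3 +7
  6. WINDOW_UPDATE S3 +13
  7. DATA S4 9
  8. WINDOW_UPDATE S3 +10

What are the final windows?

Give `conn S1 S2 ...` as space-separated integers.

Op 1: conn=56 S1=41 S2=41 S3=41 S4=41 blocked=[]
Op 2: conn=40 S1=41 S2=41 S3=41 S4=25 blocked=[]
Op 3: conn=66 S1=41 S2=41 S3=41 S4=25 blocked=[]
Op 4: conn=47 S1=41 S2=41 S3=41 S4=6 blocked=[]
Op 5: conn=47 S1=41 S2=41 S3=48 S4=6 blocked=[]
Op 6: conn=47 S1=41 S2=41 S3=61 S4=6 blocked=[]
Op 7: conn=38 S1=41 S2=41 S3=61 S4=-3 blocked=[4]
Op 8: conn=38 S1=41 S2=41 S3=71 S4=-3 blocked=[4]

Answer: 38 41 41 71 -3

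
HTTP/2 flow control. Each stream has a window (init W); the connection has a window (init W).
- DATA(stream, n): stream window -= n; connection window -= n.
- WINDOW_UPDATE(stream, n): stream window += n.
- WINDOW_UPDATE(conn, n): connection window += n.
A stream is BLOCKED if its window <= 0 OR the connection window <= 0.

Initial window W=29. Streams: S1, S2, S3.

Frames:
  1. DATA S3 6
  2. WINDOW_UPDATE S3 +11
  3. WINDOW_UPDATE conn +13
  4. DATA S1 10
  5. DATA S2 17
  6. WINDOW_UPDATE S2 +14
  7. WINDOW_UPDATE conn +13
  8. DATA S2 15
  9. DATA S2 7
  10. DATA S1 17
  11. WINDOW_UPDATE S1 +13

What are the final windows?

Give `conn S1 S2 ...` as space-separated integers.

Op 1: conn=23 S1=29 S2=29 S3=23 blocked=[]
Op 2: conn=23 S1=29 S2=29 S3=34 blocked=[]
Op 3: conn=36 S1=29 S2=29 S3=34 blocked=[]
Op 4: conn=26 S1=19 S2=29 S3=34 blocked=[]
Op 5: conn=9 S1=19 S2=12 S3=34 blocked=[]
Op 6: conn=9 S1=19 S2=26 S3=34 blocked=[]
Op 7: conn=22 S1=19 S2=26 S3=34 blocked=[]
Op 8: conn=7 S1=19 S2=11 S3=34 blocked=[]
Op 9: conn=0 S1=19 S2=4 S3=34 blocked=[1, 2, 3]
Op 10: conn=-17 S1=2 S2=4 S3=34 blocked=[1, 2, 3]
Op 11: conn=-17 S1=15 S2=4 S3=34 blocked=[1, 2, 3]

Answer: -17 15 4 34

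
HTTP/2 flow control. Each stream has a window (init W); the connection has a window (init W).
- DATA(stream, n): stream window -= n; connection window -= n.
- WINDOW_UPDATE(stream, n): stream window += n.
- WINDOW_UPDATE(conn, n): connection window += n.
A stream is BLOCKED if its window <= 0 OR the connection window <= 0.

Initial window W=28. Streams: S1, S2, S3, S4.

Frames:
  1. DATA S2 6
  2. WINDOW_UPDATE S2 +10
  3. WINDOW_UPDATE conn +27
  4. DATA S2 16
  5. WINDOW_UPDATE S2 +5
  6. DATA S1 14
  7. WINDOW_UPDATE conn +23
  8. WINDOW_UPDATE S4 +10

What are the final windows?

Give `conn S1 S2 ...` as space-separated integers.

Op 1: conn=22 S1=28 S2=22 S3=28 S4=28 blocked=[]
Op 2: conn=22 S1=28 S2=32 S3=28 S4=28 blocked=[]
Op 3: conn=49 S1=28 S2=32 S3=28 S4=28 blocked=[]
Op 4: conn=33 S1=28 S2=16 S3=28 S4=28 blocked=[]
Op 5: conn=33 S1=28 S2=21 S3=28 S4=28 blocked=[]
Op 6: conn=19 S1=14 S2=21 S3=28 S4=28 blocked=[]
Op 7: conn=42 S1=14 S2=21 S3=28 S4=28 blocked=[]
Op 8: conn=42 S1=14 S2=21 S3=28 S4=38 blocked=[]

Answer: 42 14 21 28 38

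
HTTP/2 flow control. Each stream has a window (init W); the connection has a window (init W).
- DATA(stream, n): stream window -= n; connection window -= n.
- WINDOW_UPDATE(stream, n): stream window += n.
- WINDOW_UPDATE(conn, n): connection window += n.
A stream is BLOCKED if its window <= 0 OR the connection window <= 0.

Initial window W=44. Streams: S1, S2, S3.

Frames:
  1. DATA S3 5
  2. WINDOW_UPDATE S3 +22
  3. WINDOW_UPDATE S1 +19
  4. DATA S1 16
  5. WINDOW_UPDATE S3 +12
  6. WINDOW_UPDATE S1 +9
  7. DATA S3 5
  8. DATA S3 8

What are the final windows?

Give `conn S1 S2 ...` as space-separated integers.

Answer: 10 56 44 60

Derivation:
Op 1: conn=39 S1=44 S2=44 S3=39 blocked=[]
Op 2: conn=39 S1=44 S2=44 S3=61 blocked=[]
Op 3: conn=39 S1=63 S2=44 S3=61 blocked=[]
Op 4: conn=23 S1=47 S2=44 S3=61 blocked=[]
Op 5: conn=23 S1=47 S2=44 S3=73 blocked=[]
Op 6: conn=23 S1=56 S2=44 S3=73 blocked=[]
Op 7: conn=18 S1=56 S2=44 S3=68 blocked=[]
Op 8: conn=10 S1=56 S2=44 S3=60 blocked=[]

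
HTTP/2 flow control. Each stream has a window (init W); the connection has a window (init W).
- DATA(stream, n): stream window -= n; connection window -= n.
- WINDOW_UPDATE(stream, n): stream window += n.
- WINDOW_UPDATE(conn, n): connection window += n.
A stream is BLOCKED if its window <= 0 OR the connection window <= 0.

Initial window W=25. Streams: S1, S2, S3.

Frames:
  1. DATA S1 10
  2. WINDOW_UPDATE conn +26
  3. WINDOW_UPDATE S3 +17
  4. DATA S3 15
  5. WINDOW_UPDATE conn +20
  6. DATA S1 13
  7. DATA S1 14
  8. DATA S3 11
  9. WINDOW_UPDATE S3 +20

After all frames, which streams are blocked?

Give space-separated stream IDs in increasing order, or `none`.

Answer: S1

Derivation:
Op 1: conn=15 S1=15 S2=25 S3=25 blocked=[]
Op 2: conn=41 S1=15 S2=25 S3=25 blocked=[]
Op 3: conn=41 S1=15 S2=25 S3=42 blocked=[]
Op 4: conn=26 S1=15 S2=25 S3=27 blocked=[]
Op 5: conn=46 S1=15 S2=25 S3=27 blocked=[]
Op 6: conn=33 S1=2 S2=25 S3=27 blocked=[]
Op 7: conn=19 S1=-12 S2=25 S3=27 blocked=[1]
Op 8: conn=8 S1=-12 S2=25 S3=16 blocked=[1]
Op 9: conn=8 S1=-12 S2=25 S3=36 blocked=[1]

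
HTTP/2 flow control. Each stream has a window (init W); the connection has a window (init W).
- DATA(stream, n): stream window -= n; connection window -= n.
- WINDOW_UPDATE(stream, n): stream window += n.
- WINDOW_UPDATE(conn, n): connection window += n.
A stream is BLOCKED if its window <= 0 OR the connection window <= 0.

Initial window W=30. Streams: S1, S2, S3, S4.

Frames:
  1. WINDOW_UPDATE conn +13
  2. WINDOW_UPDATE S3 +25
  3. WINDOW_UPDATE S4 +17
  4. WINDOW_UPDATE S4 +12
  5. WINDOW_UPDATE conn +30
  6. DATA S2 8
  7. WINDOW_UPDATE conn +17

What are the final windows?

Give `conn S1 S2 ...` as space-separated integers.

Answer: 82 30 22 55 59

Derivation:
Op 1: conn=43 S1=30 S2=30 S3=30 S4=30 blocked=[]
Op 2: conn=43 S1=30 S2=30 S3=55 S4=30 blocked=[]
Op 3: conn=43 S1=30 S2=30 S3=55 S4=47 blocked=[]
Op 4: conn=43 S1=30 S2=30 S3=55 S4=59 blocked=[]
Op 5: conn=73 S1=30 S2=30 S3=55 S4=59 blocked=[]
Op 6: conn=65 S1=30 S2=22 S3=55 S4=59 blocked=[]
Op 7: conn=82 S1=30 S2=22 S3=55 S4=59 blocked=[]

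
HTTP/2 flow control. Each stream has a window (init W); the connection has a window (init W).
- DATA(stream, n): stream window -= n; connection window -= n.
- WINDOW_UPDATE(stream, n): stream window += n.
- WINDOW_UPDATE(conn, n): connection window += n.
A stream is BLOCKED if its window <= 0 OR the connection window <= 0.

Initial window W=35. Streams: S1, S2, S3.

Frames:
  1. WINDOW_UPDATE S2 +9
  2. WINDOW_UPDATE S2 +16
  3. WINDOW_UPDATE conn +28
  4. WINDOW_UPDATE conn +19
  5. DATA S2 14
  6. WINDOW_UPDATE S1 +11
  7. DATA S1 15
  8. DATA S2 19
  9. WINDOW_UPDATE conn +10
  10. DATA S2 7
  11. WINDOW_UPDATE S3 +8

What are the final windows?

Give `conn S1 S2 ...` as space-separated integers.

Op 1: conn=35 S1=35 S2=44 S3=35 blocked=[]
Op 2: conn=35 S1=35 S2=60 S3=35 blocked=[]
Op 3: conn=63 S1=35 S2=60 S3=35 blocked=[]
Op 4: conn=82 S1=35 S2=60 S3=35 blocked=[]
Op 5: conn=68 S1=35 S2=46 S3=35 blocked=[]
Op 6: conn=68 S1=46 S2=46 S3=35 blocked=[]
Op 7: conn=53 S1=31 S2=46 S3=35 blocked=[]
Op 8: conn=34 S1=31 S2=27 S3=35 blocked=[]
Op 9: conn=44 S1=31 S2=27 S3=35 blocked=[]
Op 10: conn=37 S1=31 S2=20 S3=35 blocked=[]
Op 11: conn=37 S1=31 S2=20 S3=43 blocked=[]

Answer: 37 31 20 43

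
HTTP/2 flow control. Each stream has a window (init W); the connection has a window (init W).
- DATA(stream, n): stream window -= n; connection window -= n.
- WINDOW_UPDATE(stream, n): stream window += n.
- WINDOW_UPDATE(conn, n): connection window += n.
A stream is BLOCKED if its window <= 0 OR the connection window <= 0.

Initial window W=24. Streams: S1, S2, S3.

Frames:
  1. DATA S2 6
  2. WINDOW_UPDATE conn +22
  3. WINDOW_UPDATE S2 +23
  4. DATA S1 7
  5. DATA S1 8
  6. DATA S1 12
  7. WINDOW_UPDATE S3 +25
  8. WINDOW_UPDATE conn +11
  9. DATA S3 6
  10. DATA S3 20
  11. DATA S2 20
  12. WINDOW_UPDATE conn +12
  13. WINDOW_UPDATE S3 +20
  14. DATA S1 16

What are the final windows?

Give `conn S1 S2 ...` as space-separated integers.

Op 1: conn=18 S1=24 S2=18 S3=24 blocked=[]
Op 2: conn=40 S1=24 S2=18 S3=24 blocked=[]
Op 3: conn=40 S1=24 S2=41 S3=24 blocked=[]
Op 4: conn=33 S1=17 S2=41 S3=24 blocked=[]
Op 5: conn=25 S1=9 S2=41 S3=24 blocked=[]
Op 6: conn=13 S1=-3 S2=41 S3=24 blocked=[1]
Op 7: conn=13 S1=-3 S2=41 S3=49 blocked=[1]
Op 8: conn=24 S1=-3 S2=41 S3=49 blocked=[1]
Op 9: conn=18 S1=-3 S2=41 S3=43 blocked=[1]
Op 10: conn=-2 S1=-3 S2=41 S3=23 blocked=[1, 2, 3]
Op 11: conn=-22 S1=-3 S2=21 S3=23 blocked=[1, 2, 3]
Op 12: conn=-10 S1=-3 S2=21 S3=23 blocked=[1, 2, 3]
Op 13: conn=-10 S1=-3 S2=21 S3=43 blocked=[1, 2, 3]
Op 14: conn=-26 S1=-19 S2=21 S3=43 blocked=[1, 2, 3]

Answer: -26 -19 21 43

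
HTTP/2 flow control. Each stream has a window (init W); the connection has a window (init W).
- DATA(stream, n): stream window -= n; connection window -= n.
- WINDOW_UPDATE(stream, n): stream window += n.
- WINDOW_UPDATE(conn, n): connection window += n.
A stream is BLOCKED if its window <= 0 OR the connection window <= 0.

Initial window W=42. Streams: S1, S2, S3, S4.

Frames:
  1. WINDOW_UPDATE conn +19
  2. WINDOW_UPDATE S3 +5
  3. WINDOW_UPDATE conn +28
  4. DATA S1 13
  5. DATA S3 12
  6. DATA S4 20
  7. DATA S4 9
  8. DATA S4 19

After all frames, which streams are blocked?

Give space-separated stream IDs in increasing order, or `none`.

Answer: S4

Derivation:
Op 1: conn=61 S1=42 S2=42 S3=42 S4=42 blocked=[]
Op 2: conn=61 S1=42 S2=42 S3=47 S4=42 blocked=[]
Op 3: conn=89 S1=42 S2=42 S3=47 S4=42 blocked=[]
Op 4: conn=76 S1=29 S2=42 S3=47 S4=42 blocked=[]
Op 5: conn=64 S1=29 S2=42 S3=35 S4=42 blocked=[]
Op 6: conn=44 S1=29 S2=42 S3=35 S4=22 blocked=[]
Op 7: conn=35 S1=29 S2=42 S3=35 S4=13 blocked=[]
Op 8: conn=16 S1=29 S2=42 S3=35 S4=-6 blocked=[4]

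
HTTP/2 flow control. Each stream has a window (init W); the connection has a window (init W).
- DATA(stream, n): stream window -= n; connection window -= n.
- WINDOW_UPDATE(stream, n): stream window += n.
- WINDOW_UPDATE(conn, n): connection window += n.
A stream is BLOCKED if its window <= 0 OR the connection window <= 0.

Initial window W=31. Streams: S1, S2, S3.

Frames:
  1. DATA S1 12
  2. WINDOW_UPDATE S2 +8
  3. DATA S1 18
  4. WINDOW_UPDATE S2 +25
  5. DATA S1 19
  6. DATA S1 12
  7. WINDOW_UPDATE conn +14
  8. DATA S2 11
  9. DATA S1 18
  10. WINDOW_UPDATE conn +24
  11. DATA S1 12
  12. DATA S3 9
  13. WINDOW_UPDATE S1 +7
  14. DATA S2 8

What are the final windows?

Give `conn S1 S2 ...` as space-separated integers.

Answer: -50 -53 45 22

Derivation:
Op 1: conn=19 S1=19 S2=31 S3=31 blocked=[]
Op 2: conn=19 S1=19 S2=39 S3=31 blocked=[]
Op 3: conn=1 S1=1 S2=39 S3=31 blocked=[]
Op 4: conn=1 S1=1 S2=64 S3=31 blocked=[]
Op 5: conn=-18 S1=-18 S2=64 S3=31 blocked=[1, 2, 3]
Op 6: conn=-30 S1=-30 S2=64 S3=31 blocked=[1, 2, 3]
Op 7: conn=-16 S1=-30 S2=64 S3=31 blocked=[1, 2, 3]
Op 8: conn=-27 S1=-30 S2=53 S3=31 blocked=[1, 2, 3]
Op 9: conn=-45 S1=-48 S2=53 S3=31 blocked=[1, 2, 3]
Op 10: conn=-21 S1=-48 S2=53 S3=31 blocked=[1, 2, 3]
Op 11: conn=-33 S1=-60 S2=53 S3=31 blocked=[1, 2, 3]
Op 12: conn=-42 S1=-60 S2=53 S3=22 blocked=[1, 2, 3]
Op 13: conn=-42 S1=-53 S2=53 S3=22 blocked=[1, 2, 3]
Op 14: conn=-50 S1=-53 S2=45 S3=22 blocked=[1, 2, 3]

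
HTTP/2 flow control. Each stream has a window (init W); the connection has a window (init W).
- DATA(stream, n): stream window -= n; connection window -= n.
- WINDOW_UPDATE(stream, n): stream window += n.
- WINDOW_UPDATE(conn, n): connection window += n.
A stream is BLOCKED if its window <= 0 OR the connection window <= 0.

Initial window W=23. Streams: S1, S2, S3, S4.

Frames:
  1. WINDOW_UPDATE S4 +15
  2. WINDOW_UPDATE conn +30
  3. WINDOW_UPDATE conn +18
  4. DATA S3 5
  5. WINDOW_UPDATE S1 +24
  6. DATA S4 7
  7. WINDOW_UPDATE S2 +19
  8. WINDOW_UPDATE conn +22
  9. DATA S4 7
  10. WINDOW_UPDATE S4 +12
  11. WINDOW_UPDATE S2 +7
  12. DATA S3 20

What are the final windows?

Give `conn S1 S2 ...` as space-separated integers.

Answer: 54 47 49 -2 36

Derivation:
Op 1: conn=23 S1=23 S2=23 S3=23 S4=38 blocked=[]
Op 2: conn=53 S1=23 S2=23 S3=23 S4=38 blocked=[]
Op 3: conn=71 S1=23 S2=23 S3=23 S4=38 blocked=[]
Op 4: conn=66 S1=23 S2=23 S3=18 S4=38 blocked=[]
Op 5: conn=66 S1=47 S2=23 S3=18 S4=38 blocked=[]
Op 6: conn=59 S1=47 S2=23 S3=18 S4=31 blocked=[]
Op 7: conn=59 S1=47 S2=42 S3=18 S4=31 blocked=[]
Op 8: conn=81 S1=47 S2=42 S3=18 S4=31 blocked=[]
Op 9: conn=74 S1=47 S2=42 S3=18 S4=24 blocked=[]
Op 10: conn=74 S1=47 S2=42 S3=18 S4=36 blocked=[]
Op 11: conn=74 S1=47 S2=49 S3=18 S4=36 blocked=[]
Op 12: conn=54 S1=47 S2=49 S3=-2 S4=36 blocked=[3]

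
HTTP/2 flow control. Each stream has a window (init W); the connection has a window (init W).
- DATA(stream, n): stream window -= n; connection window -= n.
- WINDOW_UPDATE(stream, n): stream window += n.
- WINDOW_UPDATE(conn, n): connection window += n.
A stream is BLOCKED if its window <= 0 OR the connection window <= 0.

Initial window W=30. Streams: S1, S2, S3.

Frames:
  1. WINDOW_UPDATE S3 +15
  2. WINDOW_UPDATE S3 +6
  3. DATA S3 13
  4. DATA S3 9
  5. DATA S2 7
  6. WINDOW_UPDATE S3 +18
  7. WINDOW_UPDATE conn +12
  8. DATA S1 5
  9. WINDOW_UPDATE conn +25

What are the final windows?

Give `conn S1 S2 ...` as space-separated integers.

Answer: 33 25 23 47

Derivation:
Op 1: conn=30 S1=30 S2=30 S3=45 blocked=[]
Op 2: conn=30 S1=30 S2=30 S3=51 blocked=[]
Op 3: conn=17 S1=30 S2=30 S3=38 blocked=[]
Op 4: conn=8 S1=30 S2=30 S3=29 blocked=[]
Op 5: conn=1 S1=30 S2=23 S3=29 blocked=[]
Op 6: conn=1 S1=30 S2=23 S3=47 blocked=[]
Op 7: conn=13 S1=30 S2=23 S3=47 blocked=[]
Op 8: conn=8 S1=25 S2=23 S3=47 blocked=[]
Op 9: conn=33 S1=25 S2=23 S3=47 blocked=[]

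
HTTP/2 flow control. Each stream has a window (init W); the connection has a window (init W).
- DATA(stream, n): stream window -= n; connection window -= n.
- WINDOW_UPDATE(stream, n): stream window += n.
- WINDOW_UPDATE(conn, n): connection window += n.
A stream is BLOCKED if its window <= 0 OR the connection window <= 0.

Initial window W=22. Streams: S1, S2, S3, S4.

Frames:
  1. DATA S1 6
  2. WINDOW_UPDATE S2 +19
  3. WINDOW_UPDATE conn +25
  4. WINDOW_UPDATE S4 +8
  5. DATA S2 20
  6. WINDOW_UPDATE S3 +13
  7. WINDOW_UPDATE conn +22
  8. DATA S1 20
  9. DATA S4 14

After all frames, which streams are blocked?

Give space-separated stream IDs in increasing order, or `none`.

Op 1: conn=16 S1=16 S2=22 S3=22 S4=22 blocked=[]
Op 2: conn=16 S1=16 S2=41 S3=22 S4=22 blocked=[]
Op 3: conn=41 S1=16 S2=41 S3=22 S4=22 blocked=[]
Op 4: conn=41 S1=16 S2=41 S3=22 S4=30 blocked=[]
Op 5: conn=21 S1=16 S2=21 S3=22 S4=30 blocked=[]
Op 6: conn=21 S1=16 S2=21 S3=35 S4=30 blocked=[]
Op 7: conn=43 S1=16 S2=21 S3=35 S4=30 blocked=[]
Op 8: conn=23 S1=-4 S2=21 S3=35 S4=30 blocked=[1]
Op 9: conn=9 S1=-4 S2=21 S3=35 S4=16 blocked=[1]

Answer: S1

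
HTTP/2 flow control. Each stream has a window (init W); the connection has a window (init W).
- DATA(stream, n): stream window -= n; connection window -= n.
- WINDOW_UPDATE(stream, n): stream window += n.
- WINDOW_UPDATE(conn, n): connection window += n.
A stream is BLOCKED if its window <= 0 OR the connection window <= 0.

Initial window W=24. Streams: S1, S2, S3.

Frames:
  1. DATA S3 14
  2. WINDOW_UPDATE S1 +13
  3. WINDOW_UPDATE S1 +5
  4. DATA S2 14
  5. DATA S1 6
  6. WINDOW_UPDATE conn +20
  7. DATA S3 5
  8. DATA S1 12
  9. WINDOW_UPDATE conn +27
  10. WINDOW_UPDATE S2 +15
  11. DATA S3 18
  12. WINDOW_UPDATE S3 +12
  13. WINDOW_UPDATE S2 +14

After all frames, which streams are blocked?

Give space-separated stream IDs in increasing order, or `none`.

Answer: S3

Derivation:
Op 1: conn=10 S1=24 S2=24 S3=10 blocked=[]
Op 2: conn=10 S1=37 S2=24 S3=10 blocked=[]
Op 3: conn=10 S1=42 S2=24 S3=10 blocked=[]
Op 4: conn=-4 S1=42 S2=10 S3=10 blocked=[1, 2, 3]
Op 5: conn=-10 S1=36 S2=10 S3=10 blocked=[1, 2, 3]
Op 6: conn=10 S1=36 S2=10 S3=10 blocked=[]
Op 7: conn=5 S1=36 S2=10 S3=5 blocked=[]
Op 8: conn=-7 S1=24 S2=10 S3=5 blocked=[1, 2, 3]
Op 9: conn=20 S1=24 S2=10 S3=5 blocked=[]
Op 10: conn=20 S1=24 S2=25 S3=5 blocked=[]
Op 11: conn=2 S1=24 S2=25 S3=-13 blocked=[3]
Op 12: conn=2 S1=24 S2=25 S3=-1 blocked=[3]
Op 13: conn=2 S1=24 S2=39 S3=-1 blocked=[3]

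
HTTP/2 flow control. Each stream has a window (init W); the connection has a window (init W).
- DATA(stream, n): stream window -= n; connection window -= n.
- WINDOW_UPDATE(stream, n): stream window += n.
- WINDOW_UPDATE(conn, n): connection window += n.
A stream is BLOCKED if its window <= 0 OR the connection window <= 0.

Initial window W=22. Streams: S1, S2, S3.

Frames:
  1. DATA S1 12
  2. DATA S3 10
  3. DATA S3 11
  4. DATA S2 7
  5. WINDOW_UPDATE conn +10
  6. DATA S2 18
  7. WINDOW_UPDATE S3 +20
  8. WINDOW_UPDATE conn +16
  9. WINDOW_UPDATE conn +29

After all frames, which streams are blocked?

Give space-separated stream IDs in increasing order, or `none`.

Answer: S2

Derivation:
Op 1: conn=10 S1=10 S2=22 S3=22 blocked=[]
Op 2: conn=0 S1=10 S2=22 S3=12 blocked=[1, 2, 3]
Op 3: conn=-11 S1=10 S2=22 S3=1 blocked=[1, 2, 3]
Op 4: conn=-18 S1=10 S2=15 S3=1 blocked=[1, 2, 3]
Op 5: conn=-8 S1=10 S2=15 S3=1 blocked=[1, 2, 3]
Op 6: conn=-26 S1=10 S2=-3 S3=1 blocked=[1, 2, 3]
Op 7: conn=-26 S1=10 S2=-3 S3=21 blocked=[1, 2, 3]
Op 8: conn=-10 S1=10 S2=-3 S3=21 blocked=[1, 2, 3]
Op 9: conn=19 S1=10 S2=-3 S3=21 blocked=[2]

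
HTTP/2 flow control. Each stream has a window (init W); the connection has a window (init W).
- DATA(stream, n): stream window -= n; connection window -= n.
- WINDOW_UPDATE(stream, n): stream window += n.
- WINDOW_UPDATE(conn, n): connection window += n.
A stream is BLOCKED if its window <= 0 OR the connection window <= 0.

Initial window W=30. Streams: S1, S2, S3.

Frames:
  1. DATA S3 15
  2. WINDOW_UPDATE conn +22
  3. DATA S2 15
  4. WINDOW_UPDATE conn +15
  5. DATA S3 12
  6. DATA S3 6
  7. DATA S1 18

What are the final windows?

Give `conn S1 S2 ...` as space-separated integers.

Op 1: conn=15 S1=30 S2=30 S3=15 blocked=[]
Op 2: conn=37 S1=30 S2=30 S3=15 blocked=[]
Op 3: conn=22 S1=30 S2=15 S3=15 blocked=[]
Op 4: conn=37 S1=30 S2=15 S3=15 blocked=[]
Op 5: conn=25 S1=30 S2=15 S3=3 blocked=[]
Op 6: conn=19 S1=30 S2=15 S3=-3 blocked=[3]
Op 7: conn=1 S1=12 S2=15 S3=-3 blocked=[3]

Answer: 1 12 15 -3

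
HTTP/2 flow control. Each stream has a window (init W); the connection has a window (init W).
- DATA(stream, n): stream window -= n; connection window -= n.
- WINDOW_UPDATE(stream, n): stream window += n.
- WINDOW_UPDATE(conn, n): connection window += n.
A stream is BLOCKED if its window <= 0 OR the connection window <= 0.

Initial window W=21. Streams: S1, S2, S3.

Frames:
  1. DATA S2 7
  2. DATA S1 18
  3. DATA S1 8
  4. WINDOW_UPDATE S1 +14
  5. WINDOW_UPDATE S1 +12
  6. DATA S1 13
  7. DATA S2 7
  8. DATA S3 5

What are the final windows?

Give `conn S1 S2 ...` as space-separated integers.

Answer: -37 8 7 16

Derivation:
Op 1: conn=14 S1=21 S2=14 S3=21 blocked=[]
Op 2: conn=-4 S1=3 S2=14 S3=21 blocked=[1, 2, 3]
Op 3: conn=-12 S1=-5 S2=14 S3=21 blocked=[1, 2, 3]
Op 4: conn=-12 S1=9 S2=14 S3=21 blocked=[1, 2, 3]
Op 5: conn=-12 S1=21 S2=14 S3=21 blocked=[1, 2, 3]
Op 6: conn=-25 S1=8 S2=14 S3=21 blocked=[1, 2, 3]
Op 7: conn=-32 S1=8 S2=7 S3=21 blocked=[1, 2, 3]
Op 8: conn=-37 S1=8 S2=7 S3=16 blocked=[1, 2, 3]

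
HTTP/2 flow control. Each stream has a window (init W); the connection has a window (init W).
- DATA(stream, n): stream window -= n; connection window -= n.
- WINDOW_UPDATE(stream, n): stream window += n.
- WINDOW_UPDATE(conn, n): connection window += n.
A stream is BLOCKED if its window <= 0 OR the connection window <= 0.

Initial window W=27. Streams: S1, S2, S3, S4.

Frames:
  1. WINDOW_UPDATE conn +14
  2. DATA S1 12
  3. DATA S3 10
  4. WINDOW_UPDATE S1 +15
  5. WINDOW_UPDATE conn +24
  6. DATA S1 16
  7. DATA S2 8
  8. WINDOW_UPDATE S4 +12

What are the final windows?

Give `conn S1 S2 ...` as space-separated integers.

Answer: 19 14 19 17 39

Derivation:
Op 1: conn=41 S1=27 S2=27 S3=27 S4=27 blocked=[]
Op 2: conn=29 S1=15 S2=27 S3=27 S4=27 blocked=[]
Op 3: conn=19 S1=15 S2=27 S3=17 S4=27 blocked=[]
Op 4: conn=19 S1=30 S2=27 S3=17 S4=27 blocked=[]
Op 5: conn=43 S1=30 S2=27 S3=17 S4=27 blocked=[]
Op 6: conn=27 S1=14 S2=27 S3=17 S4=27 blocked=[]
Op 7: conn=19 S1=14 S2=19 S3=17 S4=27 blocked=[]
Op 8: conn=19 S1=14 S2=19 S3=17 S4=39 blocked=[]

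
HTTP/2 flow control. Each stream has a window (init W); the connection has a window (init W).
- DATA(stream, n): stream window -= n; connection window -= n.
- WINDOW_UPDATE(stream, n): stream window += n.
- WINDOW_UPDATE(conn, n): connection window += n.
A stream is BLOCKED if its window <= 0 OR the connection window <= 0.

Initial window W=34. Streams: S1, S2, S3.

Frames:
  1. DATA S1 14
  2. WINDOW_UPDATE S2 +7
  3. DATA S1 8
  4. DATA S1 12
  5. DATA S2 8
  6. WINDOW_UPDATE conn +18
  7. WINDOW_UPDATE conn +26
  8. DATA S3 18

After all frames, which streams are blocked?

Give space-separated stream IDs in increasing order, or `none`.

Answer: S1

Derivation:
Op 1: conn=20 S1=20 S2=34 S3=34 blocked=[]
Op 2: conn=20 S1=20 S2=41 S3=34 blocked=[]
Op 3: conn=12 S1=12 S2=41 S3=34 blocked=[]
Op 4: conn=0 S1=0 S2=41 S3=34 blocked=[1, 2, 3]
Op 5: conn=-8 S1=0 S2=33 S3=34 blocked=[1, 2, 3]
Op 6: conn=10 S1=0 S2=33 S3=34 blocked=[1]
Op 7: conn=36 S1=0 S2=33 S3=34 blocked=[1]
Op 8: conn=18 S1=0 S2=33 S3=16 blocked=[1]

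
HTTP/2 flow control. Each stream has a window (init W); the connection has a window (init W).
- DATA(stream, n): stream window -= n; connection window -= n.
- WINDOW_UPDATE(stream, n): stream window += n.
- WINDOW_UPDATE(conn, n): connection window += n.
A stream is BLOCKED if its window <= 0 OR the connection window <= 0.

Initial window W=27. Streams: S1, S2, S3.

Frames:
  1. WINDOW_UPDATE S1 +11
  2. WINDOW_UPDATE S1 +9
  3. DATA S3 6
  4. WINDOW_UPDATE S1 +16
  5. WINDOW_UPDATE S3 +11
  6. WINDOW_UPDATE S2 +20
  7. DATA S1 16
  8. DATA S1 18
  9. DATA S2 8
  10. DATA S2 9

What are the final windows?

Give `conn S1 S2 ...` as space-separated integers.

Answer: -30 29 30 32

Derivation:
Op 1: conn=27 S1=38 S2=27 S3=27 blocked=[]
Op 2: conn=27 S1=47 S2=27 S3=27 blocked=[]
Op 3: conn=21 S1=47 S2=27 S3=21 blocked=[]
Op 4: conn=21 S1=63 S2=27 S3=21 blocked=[]
Op 5: conn=21 S1=63 S2=27 S3=32 blocked=[]
Op 6: conn=21 S1=63 S2=47 S3=32 blocked=[]
Op 7: conn=5 S1=47 S2=47 S3=32 blocked=[]
Op 8: conn=-13 S1=29 S2=47 S3=32 blocked=[1, 2, 3]
Op 9: conn=-21 S1=29 S2=39 S3=32 blocked=[1, 2, 3]
Op 10: conn=-30 S1=29 S2=30 S3=32 blocked=[1, 2, 3]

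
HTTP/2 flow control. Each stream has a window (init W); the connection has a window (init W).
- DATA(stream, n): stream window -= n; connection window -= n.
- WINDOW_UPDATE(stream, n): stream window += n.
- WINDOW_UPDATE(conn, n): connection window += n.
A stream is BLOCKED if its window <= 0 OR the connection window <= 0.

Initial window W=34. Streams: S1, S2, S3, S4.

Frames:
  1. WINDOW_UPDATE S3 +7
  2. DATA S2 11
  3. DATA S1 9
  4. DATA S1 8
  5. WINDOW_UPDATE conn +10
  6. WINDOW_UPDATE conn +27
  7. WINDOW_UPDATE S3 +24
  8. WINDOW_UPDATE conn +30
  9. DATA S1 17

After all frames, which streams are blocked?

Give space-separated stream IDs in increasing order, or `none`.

Op 1: conn=34 S1=34 S2=34 S3=41 S4=34 blocked=[]
Op 2: conn=23 S1=34 S2=23 S3=41 S4=34 blocked=[]
Op 3: conn=14 S1=25 S2=23 S3=41 S4=34 blocked=[]
Op 4: conn=6 S1=17 S2=23 S3=41 S4=34 blocked=[]
Op 5: conn=16 S1=17 S2=23 S3=41 S4=34 blocked=[]
Op 6: conn=43 S1=17 S2=23 S3=41 S4=34 blocked=[]
Op 7: conn=43 S1=17 S2=23 S3=65 S4=34 blocked=[]
Op 8: conn=73 S1=17 S2=23 S3=65 S4=34 blocked=[]
Op 9: conn=56 S1=0 S2=23 S3=65 S4=34 blocked=[1]

Answer: S1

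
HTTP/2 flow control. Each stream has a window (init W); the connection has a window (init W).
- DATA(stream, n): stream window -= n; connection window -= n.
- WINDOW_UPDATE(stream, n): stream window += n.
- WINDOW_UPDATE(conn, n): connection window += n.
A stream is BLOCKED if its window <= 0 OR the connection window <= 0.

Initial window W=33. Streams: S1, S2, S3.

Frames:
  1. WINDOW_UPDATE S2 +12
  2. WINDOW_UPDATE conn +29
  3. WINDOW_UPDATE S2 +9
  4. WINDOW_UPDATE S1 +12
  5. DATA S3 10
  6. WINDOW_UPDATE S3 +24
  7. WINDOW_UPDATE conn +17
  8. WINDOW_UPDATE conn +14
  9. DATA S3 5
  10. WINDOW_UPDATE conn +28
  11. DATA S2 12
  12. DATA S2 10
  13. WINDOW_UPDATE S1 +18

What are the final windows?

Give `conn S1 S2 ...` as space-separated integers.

Answer: 84 63 32 42

Derivation:
Op 1: conn=33 S1=33 S2=45 S3=33 blocked=[]
Op 2: conn=62 S1=33 S2=45 S3=33 blocked=[]
Op 3: conn=62 S1=33 S2=54 S3=33 blocked=[]
Op 4: conn=62 S1=45 S2=54 S3=33 blocked=[]
Op 5: conn=52 S1=45 S2=54 S3=23 blocked=[]
Op 6: conn=52 S1=45 S2=54 S3=47 blocked=[]
Op 7: conn=69 S1=45 S2=54 S3=47 blocked=[]
Op 8: conn=83 S1=45 S2=54 S3=47 blocked=[]
Op 9: conn=78 S1=45 S2=54 S3=42 blocked=[]
Op 10: conn=106 S1=45 S2=54 S3=42 blocked=[]
Op 11: conn=94 S1=45 S2=42 S3=42 blocked=[]
Op 12: conn=84 S1=45 S2=32 S3=42 blocked=[]
Op 13: conn=84 S1=63 S2=32 S3=42 blocked=[]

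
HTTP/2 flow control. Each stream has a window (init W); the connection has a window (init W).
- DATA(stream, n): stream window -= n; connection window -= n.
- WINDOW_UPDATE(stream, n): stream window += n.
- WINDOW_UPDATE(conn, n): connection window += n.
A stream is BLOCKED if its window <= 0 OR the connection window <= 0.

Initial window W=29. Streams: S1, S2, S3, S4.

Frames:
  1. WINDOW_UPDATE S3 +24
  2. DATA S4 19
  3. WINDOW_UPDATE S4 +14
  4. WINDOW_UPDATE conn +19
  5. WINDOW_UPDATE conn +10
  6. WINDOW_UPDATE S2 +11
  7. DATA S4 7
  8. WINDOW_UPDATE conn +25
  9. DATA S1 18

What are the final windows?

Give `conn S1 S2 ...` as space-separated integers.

Op 1: conn=29 S1=29 S2=29 S3=53 S4=29 blocked=[]
Op 2: conn=10 S1=29 S2=29 S3=53 S4=10 blocked=[]
Op 3: conn=10 S1=29 S2=29 S3=53 S4=24 blocked=[]
Op 4: conn=29 S1=29 S2=29 S3=53 S4=24 blocked=[]
Op 5: conn=39 S1=29 S2=29 S3=53 S4=24 blocked=[]
Op 6: conn=39 S1=29 S2=40 S3=53 S4=24 blocked=[]
Op 7: conn=32 S1=29 S2=40 S3=53 S4=17 blocked=[]
Op 8: conn=57 S1=29 S2=40 S3=53 S4=17 blocked=[]
Op 9: conn=39 S1=11 S2=40 S3=53 S4=17 blocked=[]

Answer: 39 11 40 53 17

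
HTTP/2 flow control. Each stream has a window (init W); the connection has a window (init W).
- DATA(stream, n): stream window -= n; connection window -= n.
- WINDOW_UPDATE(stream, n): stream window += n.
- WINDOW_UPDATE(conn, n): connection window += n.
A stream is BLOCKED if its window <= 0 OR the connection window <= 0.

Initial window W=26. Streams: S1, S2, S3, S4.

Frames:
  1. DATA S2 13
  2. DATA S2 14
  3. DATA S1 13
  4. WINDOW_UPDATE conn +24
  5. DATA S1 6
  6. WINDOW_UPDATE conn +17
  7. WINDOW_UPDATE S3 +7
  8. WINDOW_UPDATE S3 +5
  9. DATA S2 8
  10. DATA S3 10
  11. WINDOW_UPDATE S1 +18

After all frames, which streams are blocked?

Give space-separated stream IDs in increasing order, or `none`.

Answer: S2

Derivation:
Op 1: conn=13 S1=26 S2=13 S3=26 S4=26 blocked=[]
Op 2: conn=-1 S1=26 S2=-1 S3=26 S4=26 blocked=[1, 2, 3, 4]
Op 3: conn=-14 S1=13 S2=-1 S3=26 S4=26 blocked=[1, 2, 3, 4]
Op 4: conn=10 S1=13 S2=-1 S3=26 S4=26 blocked=[2]
Op 5: conn=4 S1=7 S2=-1 S3=26 S4=26 blocked=[2]
Op 6: conn=21 S1=7 S2=-1 S3=26 S4=26 blocked=[2]
Op 7: conn=21 S1=7 S2=-1 S3=33 S4=26 blocked=[2]
Op 8: conn=21 S1=7 S2=-1 S3=38 S4=26 blocked=[2]
Op 9: conn=13 S1=7 S2=-9 S3=38 S4=26 blocked=[2]
Op 10: conn=3 S1=7 S2=-9 S3=28 S4=26 blocked=[2]
Op 11: conn=3 S1=25 S2=-9 S3=28 S4=26 blocked=[2]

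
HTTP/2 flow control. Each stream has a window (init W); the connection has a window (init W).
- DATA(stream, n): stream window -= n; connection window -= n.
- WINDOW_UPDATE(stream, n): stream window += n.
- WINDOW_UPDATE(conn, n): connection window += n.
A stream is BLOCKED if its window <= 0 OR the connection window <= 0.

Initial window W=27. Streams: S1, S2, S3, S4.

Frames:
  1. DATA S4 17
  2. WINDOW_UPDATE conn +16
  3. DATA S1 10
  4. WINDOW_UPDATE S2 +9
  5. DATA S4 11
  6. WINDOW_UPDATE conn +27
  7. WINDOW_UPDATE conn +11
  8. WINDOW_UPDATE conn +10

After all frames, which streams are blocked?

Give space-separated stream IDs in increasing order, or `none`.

Op 1: conn=10 S1=27 S2=27 S3=27 S4=10 blocked=[]
Op 2: conn=26 S1=27 S2=27 S3=27 S4=10 blocked=[]
Op 3: conn=16 S1=17 S2=27 S3=27 S4=10 blocked=[]
Op 4: conn=16 S1=17 S2=36 S3=27 S4=10 blocked=[]
Op 5: conn=5 S1=17 S2=36 S3=27 S4=-1 blocked=[4]
Op 6: conn=32 S1=17 S2=36 S3=27 S4=-1 blocked=[4]
Op 7: conn=43 S1=17 S2=36 S3=27 S4=-1 blocked=[4]
Op 8: conn=53 S1=17 S2=36 S3=27 S4=-1 blocked=[4]

Answer: S4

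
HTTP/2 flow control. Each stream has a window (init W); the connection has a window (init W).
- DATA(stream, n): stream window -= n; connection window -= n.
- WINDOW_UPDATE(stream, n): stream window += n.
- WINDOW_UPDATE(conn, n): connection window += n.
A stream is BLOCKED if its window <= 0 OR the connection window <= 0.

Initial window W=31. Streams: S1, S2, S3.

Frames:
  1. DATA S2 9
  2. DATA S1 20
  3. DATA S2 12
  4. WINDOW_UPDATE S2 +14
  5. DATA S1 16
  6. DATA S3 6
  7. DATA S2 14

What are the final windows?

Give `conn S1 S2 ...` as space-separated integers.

Answer: -46 -5 10 25

Derivation:
Op 1: conn=22 S1=31 S2=22 S3=31 blocked=[]
Op 2: conn=2 S1=11 S2=22 S3=31 blocked=[]
Op 3: conn=-10 S1=11 S2=10 S3=31 blocked=[1, 2, 3]
Op 4: conn=-10 S1=11 S2=24 S3=31 blocked=[1, 2, 3]
Op 5: conn=-26 S1=-5 S2=24 S3=31 blocked=[1, 2, 3]
Op 6: conn=-32 S1=-5 S2=24 S3=25 blocked=[1, 2, 3]
Op 7: conn=-46 S1=-5 S2=10 S3=25 blocked=[1, 2, 3]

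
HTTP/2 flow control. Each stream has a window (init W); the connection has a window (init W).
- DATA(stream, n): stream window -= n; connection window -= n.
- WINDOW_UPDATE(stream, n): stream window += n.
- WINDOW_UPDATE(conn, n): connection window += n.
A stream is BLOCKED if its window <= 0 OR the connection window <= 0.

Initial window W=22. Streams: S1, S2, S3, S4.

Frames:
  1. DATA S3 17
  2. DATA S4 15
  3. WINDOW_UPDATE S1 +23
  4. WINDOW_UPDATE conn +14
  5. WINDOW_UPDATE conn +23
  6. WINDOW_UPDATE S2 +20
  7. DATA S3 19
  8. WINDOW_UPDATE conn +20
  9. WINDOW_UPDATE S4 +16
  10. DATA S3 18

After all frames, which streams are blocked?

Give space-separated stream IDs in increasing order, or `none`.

Op 1: conn=5 S1=22 S2=22 S3=5 S4=22 blocked=[]
Op 2: conn=-10 S1=22 S2=22 S3=5 S4=7 blocked=[1, 2, 3, 4]
Op 3: conn=-10 S1=45 S2=22 S3=5 S4=7 blocked=[1, 2, 3, 4]
Op 4: conn=4 S1=45 S2=22 S3=5 S4=7 blocked=[]
Op 5: conn=27 S1=45 S2=22 S3=5 S4=7 blocked=[]
Op 6: conn=27 S1=45 S2=42 S3=5 S4=7 blocked=[]
Op 7: conn=8 S1=45 S2=42 S3=-14 S4=7 blocked=[3]
Op 8: conn=28 S1=45 S2=42 S3=-14 S4=7 blocked=[3]
Op 9: conn=28 S1=45 S2=42 S3=-14 S4=23 blocked=[3]
Op 10: conn=10 S1=45 S2=42 S3=-32 S4=23 blocked=[3]

Answer: S3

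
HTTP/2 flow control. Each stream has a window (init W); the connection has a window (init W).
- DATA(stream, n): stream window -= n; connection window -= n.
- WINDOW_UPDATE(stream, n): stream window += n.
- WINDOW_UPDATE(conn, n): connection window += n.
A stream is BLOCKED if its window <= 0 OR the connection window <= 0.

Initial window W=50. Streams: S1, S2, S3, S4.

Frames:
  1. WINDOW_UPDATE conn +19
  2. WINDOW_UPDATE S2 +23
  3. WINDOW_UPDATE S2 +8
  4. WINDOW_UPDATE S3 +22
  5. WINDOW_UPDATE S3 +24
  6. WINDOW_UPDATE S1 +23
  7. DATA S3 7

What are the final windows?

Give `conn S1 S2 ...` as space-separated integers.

Answer: 62 73 81 89 50

Derivation:
Op 1: conn=69 S1=50 S2=50 S3=50 S4=50 blocked=[]
Op 2: conn=69 S1=50 S2=73 S3=50 S4=50 blocked=[]
Op 3: conn=69 S1=50 S2=81 S3=50 S4=50 blocked=[]
Op 4: conn=69 S1=50 S2=81 S3=72 S4=50 blocked=[]
Op 5: conn=69 S1=50 S2=81 S3=96 S4=50 blocked=[]
Op 6: conn=69 S1=73 S2=81 S3=96 S4=50 blocked=[]
Op 7: conn=62 S1=73 S2=81 S3=89 S4=50 blocked=[]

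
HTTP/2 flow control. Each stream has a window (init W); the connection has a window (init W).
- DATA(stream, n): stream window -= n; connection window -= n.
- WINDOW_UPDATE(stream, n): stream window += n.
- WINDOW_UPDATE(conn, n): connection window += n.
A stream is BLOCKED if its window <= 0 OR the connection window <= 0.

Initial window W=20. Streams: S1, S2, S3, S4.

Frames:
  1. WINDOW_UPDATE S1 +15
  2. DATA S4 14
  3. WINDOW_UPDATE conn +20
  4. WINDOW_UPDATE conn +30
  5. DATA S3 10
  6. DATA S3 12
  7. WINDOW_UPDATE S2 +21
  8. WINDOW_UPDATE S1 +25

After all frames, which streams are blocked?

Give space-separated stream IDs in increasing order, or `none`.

Op 1: conn=20 S1=35 S2=20 S3=20 S4=20 blocked=[]
Op 2: conn=6 S1=35 S2=20 S3=20 S4=6 blocked=[]
Op 3: conn=26 S1=35 S2=20 S3=20 S4=6 blocked=[]
Op 4: conn=56 S1=35 S2=20 S3=20 S4=6 blocked=[]
Op 5: conn=46 S1=35 S2=20 S3=10 S4=6 blocked=[]
Op 6: conn=34 S1=35 S2=20 S3=-2 S4=6 blocked=[3]
Op 7: conn=34 S1=35 S2=41 S3=-2 S4=6 blocked=[3]
Op 8: conn=34 S1=60 S2=41 S3=-2 S4=6 blocked=[3]

Answer: S3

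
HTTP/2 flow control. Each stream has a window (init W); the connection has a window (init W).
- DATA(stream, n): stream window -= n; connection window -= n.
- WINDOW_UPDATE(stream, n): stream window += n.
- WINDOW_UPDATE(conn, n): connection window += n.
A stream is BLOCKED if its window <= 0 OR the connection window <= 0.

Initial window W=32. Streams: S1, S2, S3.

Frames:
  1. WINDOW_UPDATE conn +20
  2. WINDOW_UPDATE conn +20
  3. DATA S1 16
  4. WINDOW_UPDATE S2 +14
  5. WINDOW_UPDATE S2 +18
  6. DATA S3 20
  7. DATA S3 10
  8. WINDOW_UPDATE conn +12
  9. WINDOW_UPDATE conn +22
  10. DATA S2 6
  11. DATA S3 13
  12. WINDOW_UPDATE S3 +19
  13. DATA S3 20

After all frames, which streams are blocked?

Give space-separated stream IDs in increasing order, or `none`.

Op 1: conn=52 S1=32 S2=32 S3=32 blocked=[]
Op 2: conn=72 S1=32 S2=32 S3=32 blocked=[]
Op 3: conn=56 S1=16 S2=32 S3=32 blocked=[]
Op 4: conn=56 S1=16 S2=46 S3=32 blocked=[]
Op 5: conn=56 S1=16 S2=64 S3=32 blocked=[]
Op 6: conn=36 S1=16 S2=64 S3=12 blocked=[]
Op 7: conn=26 S1=16 S2=64 S3=2 blocked=[]
Op 8: conn=38 S1=16 S2=64 S3=2 blocked=[]
Op 9: conn=60 S1=16 S2=64 S3=2 blocked=[]
Op 10: conn=54 S1=16 S2=58 S3=2 blocked=[]
Op 11: conn=41 S1=16 S2=58 S3=-11 blocked=[3]
Op 12: conn=41 S1=16 S2=58 S3=8 blocked=[]
Op 13: conn=21 S1=16 S2=58 S3=-12 blocked=[3]

Answer: S3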